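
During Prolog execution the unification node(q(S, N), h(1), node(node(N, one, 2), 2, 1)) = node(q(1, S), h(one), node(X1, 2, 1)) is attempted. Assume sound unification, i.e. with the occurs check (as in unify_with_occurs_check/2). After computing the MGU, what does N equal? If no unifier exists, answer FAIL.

Decompose node/3: q(S, N) = q(1, S),  h(1) = h(one),  node(node(N, one, 2), 2, 1) = node(X1, 2, 1).
Decompose q/2: S = 1,  N = S.
Bind S := 1; substituting into the one remaining equation that mentions S gives: N = 1.
Bind N := 1; substituting into the one remaining equation that mentions N gives: node(node(1, one, 2), 2, 1) = node(X1, 2, 1).
Decompose h/1: 1 = one.
Clash: constants 1 and one differ; no unifier exists.

FAIL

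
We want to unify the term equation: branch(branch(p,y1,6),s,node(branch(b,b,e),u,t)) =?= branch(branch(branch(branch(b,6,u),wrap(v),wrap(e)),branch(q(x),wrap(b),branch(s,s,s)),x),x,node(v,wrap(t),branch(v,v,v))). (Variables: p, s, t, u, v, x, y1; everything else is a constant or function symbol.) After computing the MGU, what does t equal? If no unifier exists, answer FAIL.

branch(branch(b,b,e),branch(b,b,e),branch(b,b,e))

Decompose branch/3: branch(p,y1,6) =?= branch(branch(branch(b,6,u),wrap(v),wrap(e)),branch(q(x),wrap(b),branch(s,s,s)),x),  s =?= x,  node(branch(b,b,e),u,t) =?= node(v,wrap(t),branch(v,v,v)).
Decompose branch/3: p =?= branch(branch(b,6,u),wrap(v),wrap(e)),  y1 =?= branch(q(x),wrap(b),branch(s,s,s)),  6 =?= x.
Bind p := branch(branch(b,6,u),wrap(v),wrap(e)); no other remaining equation mentions p.
Bind y1 := branch(q(x),wrap(b),branch(s,s,s)); no other remaining equation mentions y1.
Bind x := 6; substituting into the one remaining equation that mentions x gives: s =?= 6. Substituting into the earlier binding gives y1 := branch(q(6),wrap(b),branch(s,s,s)).
Bind s := 6; no other remaining equation mentions s. Substituting into the earlier binding gives y1 := branch(q(6),wrap(b),branch(6,6,6)).
Decompose node/3: branch(b,b,e) =?= v,  u =?= wrap(t),  t =?= branch(v,v,v).
Bind v := branch(b,b,e); substituting into the one remaining equation that mentions v gives: t =?= branch(branch(b,b,e),branch(b,b,e),branch(b,b,e)). Substituting into the earlier binding gives p := branch(branch(b,6,u),wrap(branch(b,b,e)),wrap(e)).
Bind u := wrap(t); no other remaining equation mentions u. Substituting into the earlier binding gives p := branch(branch(b,6,wrap(t)),wrap(branch(b,b,e)),wrap(e)).
Bind t := branch(branch(b,b,e),branch(b,b,e),branch(b,b,e)). Substituting into the earlier bindings gives p := branch(branch(b,6,wrap(branch(branch(b,b,e),branch(b,b,e),branch(b,b,e)))),wrap(branch(b,b,e)),wrap(e)), u := wrap(branch(branch(b,b,e),branch(b,b,e),branch(b,b,e))).
MGU = { p ↦ branch(branch(b,6,wrap(branch(branch(b,b,e),branch(b,b,e),branch(b,b,e)))),wrap(branch(b,b,e)),wrap(e)), y1 ↦ branch(q(6),wrap(b),branch(6,6,6)), x ↦ 6, s ↦ 6, v ↦ branch(b,b,e), u ↦ wrap(branch(branch(b,b,e),branch(b,b,e),branch(b,b,e))), t ↦ branch(branch(b,b,e),branch(b,b,e),branch(b,b,e)) }, so t ↦ branch(branch(b,b,e),branch(b,b,e),branch(b,b,e)).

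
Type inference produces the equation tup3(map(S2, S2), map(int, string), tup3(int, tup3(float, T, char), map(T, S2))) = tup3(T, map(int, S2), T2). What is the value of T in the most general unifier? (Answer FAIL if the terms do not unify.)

map(string, string)

Decompose tup3/3: map(S2, S2) = T,  map(int, string) = map(int, S2),  tup3(int, tup3(float, T, char), map(T, S2)) = T2.
Bind T := map(S2, S2); substituting into the one remaining equation that mentions T gives: tup3(int, tup3(float, map(S2, S2), char), map(map(S2, S2), S2)) = T2.
Decompose map/2: int = int,  string = S2.
Delete trivial equation int = int.
Bind S2 := string; substituting into the remaining equation gives: tup3(int, tup3(float, map(string, string), char), map(map(string, string), string)) = T2. Substituting into the earlier binding gives T := map(string, string).
Bind T2 := tup3(int, tup3(float, map(string, string), char), map(map(string, string), string)).
MGU = { T := map(string, string), S2 := string, T2 := tup3(int, tup3(float, map(string, string), char), map(map(string, string), string)) }, so T := map(string, string).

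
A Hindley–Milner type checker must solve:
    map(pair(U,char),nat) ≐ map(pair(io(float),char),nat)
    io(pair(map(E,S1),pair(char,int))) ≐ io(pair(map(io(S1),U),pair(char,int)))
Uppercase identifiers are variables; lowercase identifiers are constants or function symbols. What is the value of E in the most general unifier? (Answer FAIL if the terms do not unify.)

io(io(float))

Decompose map/2: pair(U,char) ≐ pair(io(float),char),  nat ≐ nat.
Decompose pair/2: U ≐ io(float),  char ≐ char.
Bind U := io(float); substituting into the one remaining equation that mentions U gives: io(pair(map(E,S1),pair(char,int))) ≐ io(pair(map(io(S1),io(float)),pair(char,int))).
Delete trivial equation char ≐ char.
Delete trivial equation nat ≐ nat.
Decompose io/1: pair(map(E,S1),pair(char,int)) ≐ pair(map(io(S1),io(float)),pair(char,int)).
Decompose pair/2: map(E,S1) ≐ map(io(S1),io(float)),  pair(char,int) ≐ pair(char,int).
Decompose map/2: E ≐ io(S1),  S1 ≐ io(float).
Bind E := io(S1); no other remaining equation mentions E.
Bind S1 := io(float); no other remaining equation mentions S1. Substituting into the earlier binding gives E := io(io(float)).
Delete trivial equation pair(char,int) ≐ pair(char,int).
MGU = { U -> io(float), E -> io(io(float)), S1 -> io(float) }, so E -> io(io(float)).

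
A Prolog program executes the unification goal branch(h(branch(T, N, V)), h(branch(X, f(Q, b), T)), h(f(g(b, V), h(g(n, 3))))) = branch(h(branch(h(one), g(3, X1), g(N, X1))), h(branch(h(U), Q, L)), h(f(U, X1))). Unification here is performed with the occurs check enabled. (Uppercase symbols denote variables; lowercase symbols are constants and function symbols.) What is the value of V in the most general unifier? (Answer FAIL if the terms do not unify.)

Decompose branch/3: h(branch(T, N, V)) = h(branch(h(one), g(3, X1), g(N, X1))),  h(branch(X, f(Q, b), T)) = h(branch(h(U), Q, L)),  h(f(g(b, V), h(g(n, 3)))) = h(f(U, X1)).
Decompose h/1: branch(T, N, V) = branch(h(one), g(3, X1), g(N, X1)).
Decompose branch/3: T = h(one),  N = g(3, X1),  V = g(N, X1).
Bind T := h(one); substituting into the one remaining equation that mentions T gives: h(branch(X, f(Q, b), h(one))) = h(branch(h(U), Q, L)).
Bind N := g(3, X1); substituting into the one remaining equation that mentions N gives: V = g(g(3, X1), X1).
Bind V := g(g(3, X1), X1); substituting into the one remaining equation that mentions V gives: h(f(g(b, g(g(3, X1), X1)), h(g(n, 3)))) = h(f(U, X1)).
Decompose h/1: branch(X, f(Q, b), h(one)) = branch(h(U), Q, L).
Decompose branch/3: X = h(U),  f(Q, b) = Q,  h(one) = L.
Bind X := h(U); no other remaining equation mentions X.
Occurs check fails: Q occurs in f(Q, b); the equation Q = f(Q, b) has no finite solution.

FAIL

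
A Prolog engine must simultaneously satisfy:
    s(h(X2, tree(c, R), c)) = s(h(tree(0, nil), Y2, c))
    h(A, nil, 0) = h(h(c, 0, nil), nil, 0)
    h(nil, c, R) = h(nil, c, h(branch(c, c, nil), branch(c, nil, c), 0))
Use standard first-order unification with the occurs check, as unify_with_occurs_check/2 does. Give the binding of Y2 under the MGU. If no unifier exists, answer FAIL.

tree(c, h(branch(c, c, nil), branch(c, nil, c), 0))

Decompose s/1: h(X2, tree(c, R), c) = h(tree(0, nil), Y2, c).
Decompose h/3: X2 = tree(0, nil),  tree(c, R) = Y2,  c = c.
Bind X2 := tree(0, nil); no other remaining equation mentions X2.
Bind Y2 := tree(c, R); no other remaining equation mentions Y2.
Delete trivial equation c = c.
Decompose h/3: A = h(c, 0, nil),  nil = nil,  0 = 0.
Bind A := h(c, 0, nil); no other remaining equation mentions A.
Delete trivial equation nil = nil.
Delete trivial equation 0 = 0.
Decompose h/3: nil = nil,  c = c,  R = h(branch(c, c, nil), branch(c, nil, c), 0).
Delete trivial equation nil = nil.
Delete trivial equation c = c.
Bind R := h(branch(c, c, nil), branch(c, nil, c), 0). Substituting into the earlier binding gives Y2 := tree(c, h(branch(c, c, nil), branch(c, nil, c), 0)).
MGU = { X2 -> tree(0, nil), Y2 -> tree(c, h(branch(c, c, nil), branch(c, nil, c), 0)), A -> h(c, 0, nil), R -> h(branch(c, c, nil), branch(c, nil, c), 0) }, so Y2 -> tree(c, h(branch(c, c, nil), branch(c, nil, c), 0)).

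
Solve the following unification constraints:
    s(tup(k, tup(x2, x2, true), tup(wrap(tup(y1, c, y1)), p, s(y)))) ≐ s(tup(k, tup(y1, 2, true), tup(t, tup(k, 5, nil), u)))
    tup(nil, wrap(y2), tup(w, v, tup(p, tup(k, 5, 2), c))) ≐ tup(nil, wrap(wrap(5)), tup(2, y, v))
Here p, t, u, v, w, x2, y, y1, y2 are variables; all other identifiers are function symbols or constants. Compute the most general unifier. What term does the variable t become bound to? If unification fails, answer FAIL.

Decompose s/1: tup(k, tup(x2, x2, true), tup(wrap(tup(y1, c, y1)), p, s(y))) ≐ tup(k, tup(y1, 2, true), tup(t, tup(k, 5, nil), u)).
Decompose tup/3: k ≐ k,  tup(x2, x2, true) ≐ tup(y1, 2, true),  tup(wrap(tup(y1, c, y1)), p, s(y)) ≐ tup(t, tup(k, 5, nil), u).
Delete trivial equation k ≐ k.
Decompose tup/3: x2 ≐ y1,  x2 ≐ 2,  true ≐ true.
Bind x2 := y1; substituting into the one remaining equation that mentions x2 gives: y1 ≐ 2.
Bind y1 := 2; substituting into the one remaining equation that mentions y1 gives: tup(wrap(tup(2, c, 2)), p, s(y)) ≐ tup(t, tup(k, 5, nil), u). Substituting into the earlier binding gives x2 := 2.
Delete trivial equation true ≐ true.
Decompose tup/3: wrap(tup(2, c, 2)) ≐ t,  p ≐ tup(k, 5, nil),  s(y) ≐ u.
Bind t := wrap(tup(2, c, 2)); no other remaining equation mentions t.
Bind p := tup(k, 5, nil); substituting into the one remaining equation that mentions p gives: tup(nil, wrap(y2), tup(w, v, tup(tup(k, 5, nil), tup(k, 5, 2), c))) ≐ tup(nil, wrap(wrap(5)), tup(2, y, v)).
Bind u := s(y); no other remaining equation mentions u.
Decompose tup/3: nil ≐ nil,  wrap(y2) ≐ wrap(wrap(5)),  tup(w, v, tup(tup(k, 5, nil), tup(k, 5, 2), c)) ≐ tup(2, y, v).
Delete trivial equation nil ≐ nil.
Decompose wrap/1: y2 ≐ wrap(5).
Bind y2 := wrap(5); no other remaining equation mentions y2.
Decompose tup/3: w ≐ 2,  v ≐ y,  tup(tup(k, 5, nil), tup(k, 5, 2), c) ≐ v.
Bind w := 2; no other remaining equation mentions w.
Bind v := y; substituting into the remaining equation gives: tup(tup(k, 5, nil), tup(k, 5, 2), c) ≐ y.
Bind y := tup(tup(k, 5, nil), tup(k, 5, 2), c). Substituting into the earlier bindings gives u := s(tup(tup(k, 5, nil), tup(k, 5, 2), c)), v := tup(tup(k, 5, nil), tup(k, 5, 2), c).
MGU = { x2 -> 2, y1 -> 2, t -> wrap(tup(2, c, 2)), p -> tup(k, 5, nil), u -> s(tup(tup(k, 5, nil), tup(k, 5, 2), c)), y2 -> wrap(5), w -> 2, v -> tup(tup(k, 5, nil), tup(k, 5, 2), c), y -> tup(tup(k, 5, nil), tup(k, 5, 2), c) }, so t -> wrap(tup(2, c, 2)).

wrap(tup(2, c, 2))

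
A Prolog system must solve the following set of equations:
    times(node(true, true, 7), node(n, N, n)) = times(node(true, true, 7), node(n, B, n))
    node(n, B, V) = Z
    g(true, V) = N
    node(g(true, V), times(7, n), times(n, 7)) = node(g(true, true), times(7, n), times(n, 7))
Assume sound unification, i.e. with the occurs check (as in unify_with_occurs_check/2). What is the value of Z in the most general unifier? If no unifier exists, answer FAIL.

node(n, g(true, true), true)

Decompose times/2: node(true, true, 7) = node(true, true, 7),  node(n, N, n) = node(n, B, n).
Delete trivial equation node(true, true, 7) = node(true, true, 7).
Decompose node/3: n = n,  N = B,  n = n.
Delete trivial equation n = n.
Bind N := B; substituting into the one remaining equation that mentions N gives: g(true, V) = B.
Delete trivial equation n = n.
Bind Z := node(n, B, V); no other remaining equation mentions Z.
Bind B := g(true, V); no other remaining equation mentions B. Substituting into the earlier bindings gives N := g(true, V), Z := node(n, g(true, V), V).
Decompose node/3: g(true, V) = g(true, true),  times(7, n) = times(7, n),  times(n, 7) = times(n, 7).
Decompose g/2: true = true,  V = true.
Delete trivial equation true = true.
Bind V := true; no other remaining equation mentions V. Substituting into the earlier bindings gives N := g(true, true), Z := node(n, g(true, true), true), B := g(true, true).
Delete trivial equation times(7, n) = times(7, n).
Delete trivial equation times(n, 7) = times(n, 7).
MGU = { N -> g(true, true), Z -> node(n, g(true, true), true), B -> g(true, true), V -> true }, so Z -> node(n, g(true, true), true).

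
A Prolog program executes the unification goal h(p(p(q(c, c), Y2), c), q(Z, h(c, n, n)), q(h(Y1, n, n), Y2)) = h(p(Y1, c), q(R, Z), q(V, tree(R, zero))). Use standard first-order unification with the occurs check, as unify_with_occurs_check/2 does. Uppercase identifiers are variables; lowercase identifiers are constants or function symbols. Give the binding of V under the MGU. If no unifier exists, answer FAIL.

h(p(q(c, c), tree(h(c, n, n), zero)), n, n)

Decompose h/3: p(p(q(c, c), Y2), c) = p(Y1, c),  q(Z, h(c, n, n)) = q(R, Z),  q(h(Y1, n, n), Y2) = q(V, tree(R, zero)).
Decompose p/2: p(q(c, c), Y2) = Y1,  c = c.
Bind Y1 := p(q(c, c), Y2); substituting into the one remaining equation that mentions Y1 gives: q(h(p(q(c, c), Y2), n, n), Y2) = q(V, tree(R, zero)).
Delete trivial equation c = c.
Decompose q/2: Z = R,  h(c, n, n) = Z.
Bind Z := R; substituting into the one remaining equation that mentions Z gives: h(c, n, n) = R.
Bind R := h(c, n, n); substituting into the remaining equation gives: q(h(p(q(c, c), Y2), n, n), Y2) = q(V, tree(h(c, n, n), zero)). Substituting into the earlier binding gives Z := h(c, n, n).
Decompose q/2: h(p(q(c, c), Y2), n, n) = V,  Y2 = tree(h(c, n, n), zero).
Bind V := h(p(q(c, c), Y2), n, n); no other remaining equation mentions V.
Bind Y2 := tree(h(c, n, n), zero). Substituting into the earlier bindings gives Y1 := p(q(c, c), tree(h(c, n, n), zero)), V := h(p(q(c, c), tree(h(c, n, n), zero)), n, n).
MGU = { Y1 -> p(q(c, c), tree(h(c, n, n), zero)), Z -> h(c, n, n), R -> h(c, n, n), V -> h(p(q(c, c), tree(h(c, n, n), zero)), n, n), Y2 -> tree(h(c, n, n), zero) }, so V -> h(p(q(c, c), tree(h(c, n, n), zero)), n, n).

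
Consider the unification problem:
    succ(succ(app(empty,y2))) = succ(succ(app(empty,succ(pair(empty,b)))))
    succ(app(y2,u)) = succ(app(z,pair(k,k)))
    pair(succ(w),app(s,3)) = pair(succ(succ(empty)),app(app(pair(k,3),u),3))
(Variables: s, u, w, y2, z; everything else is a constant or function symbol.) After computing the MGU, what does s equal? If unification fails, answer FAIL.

Decompose succ/1: succ(app(empty,y2)) = succ(app(empty,succ(pair(empty,b)))).
Decompose succ/1: app(empty,y2) = app(empty,succ(pair(empty,b))).
Decompose app/2: empty = empty,  y2 = succ(pair(empty,b)).
Delete trivial equation empty = empty.
Bind y2 := succ(pair(empty,b)); substituting into the one remaining equation that mentions y2 gives: succ(app(succ(pair(empty,b)),u)) = succ(app(z,pair(k,k))).
Decompose succ/1: app(succ(pair(empty,b)),u) = app(z,pair(k,k)).
Decompose app/2: succ(pair(empty,b)) = z,  u = pair(k,k).
Bind z := succ(pair(empty,b)); no other remaining equation mentions z.
Bind u := pair(k,k); substituting into the remaining equation gives: pair(succ(w),app(s,3)) = pair(succ(succ(empty)),app(app(pair(k,3),pair(k,k)),3)).
Decompose pair/2: succ(w) = succ(succ(empty)),  app(s,3) = app(app(pair(k,3),pair(k,k)),3).
Decompose succ/1: w = succ(empty).
Bind w := succ(empty); no other remaining equation mentions w.
Decompose app/2: s = app(pair(k,3),pair(k,k)),  3 = 3.
Bind s := app(pair(k,3),pair(k,k)); no other remaining equation mentions s.
Delete trivial equation 3 = 3.
MGU = { y2 := succ(pair(empty,b)), z := succ(pair(empty,b)), u := pair(k,k), w := succ(empty), s := app(pair(k,3),pair(k,k)) }, so s := app(pair(k,3),pair(k,k)).

app(pair(k,3),pair(k,k))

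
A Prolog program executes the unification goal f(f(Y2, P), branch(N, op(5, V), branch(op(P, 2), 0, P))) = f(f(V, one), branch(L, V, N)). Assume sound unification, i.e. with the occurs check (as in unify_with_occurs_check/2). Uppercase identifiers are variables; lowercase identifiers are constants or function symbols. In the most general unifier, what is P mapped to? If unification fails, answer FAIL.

FAIL

Decompose f/2: f(Y2, P) = f(V, one),  branch(N, op(5, V), branch(op(P, 2), 0, P)) = branch(L, V, N).
Decompose f/2: Y2 = V,  P = one.
Bind Y2 := V; no other remaining equation mentions Y2.
Bind P := one; substituting into the remaining equation gives: branch(N, op(5, V), branch(op(one, 2), 0, one)) = branch(L, V, N).
Decompose branch/3: N = L,  op(5, V) = V,  branch(op(one, 2), 0, one) = N.
Bind N := L; substituting into the one remaining equation that mentions N gives: branch(op(one, 2), 0, one) = L.
Occurs check fails: V occurs in op(5, V); the equation V = op(5, V) has no finite solution.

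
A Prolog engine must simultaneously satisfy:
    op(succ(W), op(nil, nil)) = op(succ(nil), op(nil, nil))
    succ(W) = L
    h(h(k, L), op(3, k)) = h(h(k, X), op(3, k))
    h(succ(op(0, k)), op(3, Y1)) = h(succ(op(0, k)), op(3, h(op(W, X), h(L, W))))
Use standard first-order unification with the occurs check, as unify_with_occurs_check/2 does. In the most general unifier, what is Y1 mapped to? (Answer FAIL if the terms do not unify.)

Decompose op/2: succ(W) = succ(nil),  op(nil, nil) = op(nil, nil).
Decompose succ/1: W = nil.
Bind W := nil; substituting into the 2 remaining equations that mention W gives: succ(nil) = L,  h(succ(op(0, k)), op(3, Y1)) = h(succ(op(0, k)), op(3, h(op(nil, X), h(L, nil)))).
Delete trivial equation op(nil, nil) = op(nil, nil).
Bind L := succ(nil); substituting into the remaining equations gives: h(h(k, succ(nil)), op(3, k)) = h(h(k, X), op(3, k)),  h(succ(op(0, k)), op(3, Y1)) = h(succ(op(0, k)), op(3, h(op(nil, X), h(succ(nil), nil)))).
Decompose h/2: h(k, succ(nil)) = h(k, X),  op(3, k) = op(3, k).
Decompose h/2: k = k,  succ(nil) = X.
Delete trivial equation k = k.
Bind X := succ(nil); substituting into the one remaining equation that mentions X gives: h(succ(op(0, k)), op(3, Y1)) = h(succ(op(0, k)), op(3, h(op(nil, succ(nil)), h(succ(nil), nil)))).
Delete trivial equation op(3, k) = op(3, k).
Decompose h/2: succ(op(0, k)) = succ(op(0, k)),  op(3, Y1) = op(3, h(op(nil, succ(nil)), h(succ(nil), nil))).
Delete trivial equation succ(op(0, k)) = succ(op(0, k)).
Decompose op/2: 3 = 3,  Y1 = h(op(nil, succ(nil)), h(succ(nil), nil)).
Delete trivial equation 3 = 3.
Bind Y1 := h(op(nil, succ(nil)), h(succ(nil), nil)).
MGU = { W ↦ nil, L ↦ succ(nil), X ↦ succ(nil), Y1 ↦ h(op(nil, succ(nil)), h(succ(nil), nil)) }, so Y1 ↦ h(op(nil, succ(nil)), h(succ(nil), nil)).

h(op(nil, succ(nil)), h(succ(nil), nil))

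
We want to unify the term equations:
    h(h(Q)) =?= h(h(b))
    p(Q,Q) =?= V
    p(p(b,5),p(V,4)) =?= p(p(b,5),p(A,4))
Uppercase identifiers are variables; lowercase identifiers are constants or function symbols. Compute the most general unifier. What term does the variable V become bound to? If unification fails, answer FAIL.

Decompose h/1: h(Q) =?= h(b).
Decompose h/1: Q =?= b.
Bind Q := b; substituting into the one remaining equation that mentions Q gives: p(b,b) =?= V.
Bind V := p(b,b); substituting into the remaining equation gives: p(p(b,5),p(p(b,b),4)) =?= p(p(b,5),p(A,4)).
Decompose p/2: p(b,5) =?= p(b,5),  p(p(b,b),4) =?= p(A,4).
Delete trivial equation p(b,5) =?= p(b,5).
Decompose p/2: p(b,b) =?= A,  4 =?= 4.
Bind A := p(b,b); no other remaining equation mentions A.
Delete trivial equation 4 =?= 4.
MGU = { Q -> b, V -> p(b,b), A -> p(b,b) }, so V -> p(b,b).

p(b,b)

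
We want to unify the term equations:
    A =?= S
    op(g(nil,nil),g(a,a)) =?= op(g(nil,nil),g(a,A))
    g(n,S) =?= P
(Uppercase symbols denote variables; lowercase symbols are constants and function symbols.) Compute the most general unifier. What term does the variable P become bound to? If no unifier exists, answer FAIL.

Bind A := S; substituting into the one remaining equation that mentions A gives: op(g(nil,nil),g(a,a)) =?= op(g(nil,nil),g(a,S)).
Decompose op/2: g(nil,nil) =?= g(nil,nil),  g(a,a) =?= g(a,S).
Delete trivial equation g(nil,nil) =?= g(nil,nil).
Decompose g/2: a =?= a,  a =?= S.
Delete trivial equation a =?= a.
Bind S := a; substituting into the remaining equation gives: g(n,a) =?= P. Substituting into the earlier binding gives A := a.
Bind P := g(n,a).
MGU = { A -> a, S -> a, P -> g(n,a) }, so P -> g(n,a).

g(n,a)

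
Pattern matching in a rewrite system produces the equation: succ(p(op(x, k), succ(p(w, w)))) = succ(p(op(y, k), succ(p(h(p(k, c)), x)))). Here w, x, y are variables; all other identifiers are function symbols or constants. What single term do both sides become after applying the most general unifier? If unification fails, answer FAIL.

Decompose succ/1: p(op(x, k), succ(p(w, w))) = p(op(y, k), succ(p(h(p(k, c)), x))).
Decompose p/2: op(x, k) = op(y, k),  succ(p(w, w)) = succ(p(h(p(k, c)), x)).
Decompose op/2: x = y,  k = k.
Bind x := y; substituting into the one remaining equation that mentions x gives: succ(p(w, w)) = succ(p(h(p(k, c)), y)).
Delete trivial equation k = k.
Decompose succ/1: p(w, w) = p(h(p(k, c)), y).
Decompose p/2: w = h(p(k, c)),  w = y.
Bind w := h(p(k, c)); substituting into the remaining equation gives: h(p(k, c)) = y.
Bind y := h(p(k, c)). Substituting into the earlier binding gives x := h(p(k, c)).
Applying the MGU to either side gives succ(p(op(h(p(k, c)), k), succ(p(h(p(k, c)), h(p(k, c)))))).

succ(p(op(h(p(k, c)), k), succ(p(h(p(k, c)), h(p(k, c))))))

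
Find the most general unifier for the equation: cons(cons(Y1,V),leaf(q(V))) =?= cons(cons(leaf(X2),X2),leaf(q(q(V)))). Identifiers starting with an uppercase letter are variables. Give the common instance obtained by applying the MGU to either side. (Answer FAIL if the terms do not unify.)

Decompose cons/2: cons(Y1,V) =?= cons(leaf(X2),X2),  leaf(q(V)) =?= leaf(q(q(V))).
Decompose cons/2: Y1 =?= leaf(X2),  V =?= X2.
Bind Y1 := leaf(X2); no other remaining equation mentions Y1.
Bind V := X2; substituting into the remaining equation gives: leaf(q(X2)) =?= leaf(q(q(X2))).
Decompose leaf/1: q(X2) =?= q(q(X2)).
Decompose q/1: X2 =?= q(X2).
Occurs check fails: X2 occurs in q(X2); the equation X2 =?= q(X2) has no finite solution.

FAIL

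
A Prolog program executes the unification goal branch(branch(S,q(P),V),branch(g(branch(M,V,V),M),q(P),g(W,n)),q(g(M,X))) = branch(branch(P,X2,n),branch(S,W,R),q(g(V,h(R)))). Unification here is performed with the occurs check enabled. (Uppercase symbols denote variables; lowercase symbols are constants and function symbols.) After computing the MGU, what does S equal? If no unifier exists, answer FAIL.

Decompose branch/3: branch(S,q(P),V) = branch(P,X2,n),  branch(g(branch(M,V,V),M),q(P),g(W,n)) = branch(S,W,R),  q(g(M,X)) = q(g(V,h(R))).
Decompose branch/3: S = P,  q(P) = X2,  V = n.
Bind S := P; substituting into the one remaining equation that mentions S gives: branch(g(branch(M,V,V),M),q(P),g(W,n)) = branch(P,W,R).
Bind X2 := q(P); no other remaining equation mentions X2.
Bind V := n; substituting into the remaining equations gives: branch(g(branch(M,n,n),M),q(P),g(W,n)) = branch(P,W,R),  q(g(M,X)) = q(g(n,h(R))).
Decompose branch/3: g(branch(M,n,n),M) = P,  q(P) = W,  g(W,n) = R.
Bind P := g(branch(M,n,n),M); substituting into the one remaining equation that mentions P gives: q(g(branch(M,n,n),M)) = W. Substituting into the earlier bindings gives S := g(branch(M,n,n),M), X2 := q(g(branch(M,n,n),M)).
Bind W := q(g(branch(M,n,n),M)); substituting into the one remaining equation that mentions W gives: g(q(g(branch(M,n,n),M)),n) = R.
Bind R := g(q(g(branch(M,n,n),M)),n); substituting into the remaining equation gives: q(g(M,X)) = q(g(n,h(g(q(g(branch(M,n,n),M)),n)))).
Decompose q/1: g(M,X) = g(n,h(g(q(g(branch(M,n,n),M)),n))).
Decompose g/2: M = n,  X = h(g(q(g(branch(M,n,n),M)),n)).
Bind M := n; substituting into the remaining equation gives: X = h(g(q(g(branch(n,n,n),n)),n)). Substituting into the earlier bindings gives S := g(branch(n,n,n),n), X2 := q(g(branch(n,n,n),n)), P := g(branch(n,n,n),n), W := q(g(branch(n,n,n),n)), R := g(q(g(branch(n,n,n),n)),n).
Bind X := h(g(q(g(branch(n,n,n),n)),n)).
MGU = { S -> g(branch(n,n,n),n), X2 -> q(g(branch(n,n,n),n)), V -> n, P -> g(branch(n,n,n),n), W -> q(g(branch(n,n,n),n)), R -> g(q(g(branch(n,n,n),n)),n), M -> n, X -> h(g(q(g(branch(n,n,n),n)),n)) }, so S -> g(branch(n,n,n),n).

g(branch(n,n,n),n)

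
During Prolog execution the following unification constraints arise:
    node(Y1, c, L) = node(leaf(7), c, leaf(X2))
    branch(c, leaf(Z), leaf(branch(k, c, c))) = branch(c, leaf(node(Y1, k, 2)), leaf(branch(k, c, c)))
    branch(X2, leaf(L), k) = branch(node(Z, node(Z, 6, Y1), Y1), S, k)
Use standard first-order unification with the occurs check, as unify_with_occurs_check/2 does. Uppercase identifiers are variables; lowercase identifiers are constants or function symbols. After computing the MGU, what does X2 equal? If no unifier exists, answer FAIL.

node(node(leaf(7), k, 2), node(node(leaf(7), k, 2), 6, leaf(7)), leaf(7))

Decompose node/3: Y1 = leaf(7),  c = c,  L = leaf(X2).
Bind Y1 := leaf(7); substituting into the 2 remaining equations that mention Y1 gives: branch(c, leaf(Z), leaf(branch(k, c, c))) = branch(c, leaf(node(leaf(7), k, 2)), leaf(branch(k, c, c))),  branch(X2, leaf(L), k) = branch(node(Z, node(Z, 6, leaf(7)), leaf(7)), S, k).
Delete trivial equation c = c.
Bind L := leaf(X2); substituting into the one remaining equation that mentions L gives: branch(X2, leaf(leaf(X2)), k) = branch(node(Z, node(Z, 6, leaf(7)), leaf(7)), S, k).
Decompose branch/3: c = c,  leaf(Z) = leaf(node(leaf(7), k, 2)),  leaf(branch(k, c, c)) = leaf(branch(k, c, c)).
Delete trivial equation c = c.
Decompose leaf/1: Z = node(leaf(7), k, 2).
Bind Z := node(leaf(7), k, 2); substituting into the one remaining equation that mentions Z gives: branch(X2, leaf(leaf(X2)), k) = branch(node(node(leaf(7), k, 2), node(node(leaf(7), k, 2), 6, leaf(7)), leaf(7)), S, k).
Delete trivial equation leaf(branch(k, c, c)) = leaf(branch(k, c, c)).
Decompose branch/3: X2 = node(node(leaf(7), k, 2), node(node(leaf(7), k, 2), 6, leaf(7)), leaf(7)),  leaf(leaf(X2)) = S,  k = k.
Bind X2 := node(node(leaf(7), k, 2), node(node(leaf(7), k, 2), 6, leaf(7)), leaf(7)); substituting into the one remaining equation that mentions X2 gives: leaf(leaf(node(node(leaf(7), k, 2), node(node(leaf(7), k, 2), 6, leaf(7)), leaf(7)))) = S. Substituting into the earlier binding gives L := leaf(node(node(leaf(7), k, 2), node(node(leaf(7), k, 2), 6, leaf(7)), leaf(7))).
Bind S := leaf(leaf(node(node(leaf(7), k, 2), node(node(leaf(7), k, 2), 6, leaf(7)), leaf(7)))); no other remaining equation mentions S.
Delete trivial equation k = k.
MGU = { Y1 = leaf(7), L = leaf(node(node(leaf(7), k, 2), node(node(leaf(7), k, 2), 6, leaf(7)), leaf(7))), Z = node(leaf(7), k, 2), X2 = node(node(leaf(7), k, 2), node(node(leaf(7), k, 2), 6, leaf(7)), leaf(7)), S = leaf(leaf(node(node(leaf(7), k, 2), node(node(leaf(7), k, 2), 6, leaf(7)), leaf(7)))) }, so X2 = node(node(leaf(7), k, 2), node(node(leaf(7), k, 2), 6, leaf(7)), leaf(7)).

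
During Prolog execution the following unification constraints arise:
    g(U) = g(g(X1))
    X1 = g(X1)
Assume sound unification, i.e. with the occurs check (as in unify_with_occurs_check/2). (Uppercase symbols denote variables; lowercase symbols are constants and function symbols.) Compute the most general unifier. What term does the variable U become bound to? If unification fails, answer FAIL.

Decompose g/1: U = g(X1).
Bind U := g(X1); no other remaining equation mentions U.
Occurs check fails: X1 occurs in g(X1); the equation X1 = g(X1) has no finite solution.

FAIL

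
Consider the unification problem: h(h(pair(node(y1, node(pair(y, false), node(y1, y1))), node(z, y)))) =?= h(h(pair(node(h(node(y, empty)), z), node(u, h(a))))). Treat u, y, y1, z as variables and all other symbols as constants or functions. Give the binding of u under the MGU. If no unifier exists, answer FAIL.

Decompose h/1: h(pair(node(y1, node(pair(y, false), node(y1, y1))), node(z, y))) =?= h(pair(node(h(node(y, empty)), z), node(u, h(a)))).
Decompose h/1: pair(node(y1, node(pair(y, false), node(y1, y1))), node(z, y)) =?= pair(node(h(node(y, empty)), z), node(u, h(a))).
Decompose pair/2: node(y1, node(pair(y, false), node(y1, y1))) =?= node(h(node(y, empty)), z),  node(z, y) =?= node(u, h(a)).
Decompose node/2: y1 =?= h(node(y, empty)),  node(pair(y, false), node(y1, y1)) =?= z.
Bind y1 := h(node(y, empty)); substituting into the one remaining equation that mentions y1 gives: node(pair(y, false), node(h(node(y, empty)), h(node(y, empty)))) =?= z.
Bind z := node(pair(y, false), node(h(node(y, empty)), h(node(y, empty)))); substituting into the remaining equation gives: node(node(pair(y, false), node(h(node(y, empty)), h(node(y, empty)))), y) =?= node(u, h(a)).
Decompose node/2: node(pair(y, false), node(h(node(y, empty)), h(node(y, empty)))) =?= u,  y =?= h(a).
Bind u := node(pair(y, false), node(h(node(y, empty)), h(node(y, empty)))); no other remaining equation mentions u.
Bind y := h(a). Substituting into the earlier bindings gives y1 := h(node(h(a), empty)), z := node(pair(h(a), false), node(h(node(h(a), empty)), h(node(h(a), empty)))), u := node(pair(h(a), false), node(h(node(h(a), empty)), h(node(h(a), empty)))).
MGU = { y1 -> h(node(h(a), empty)), z -> node(pair(h(a), false), node(h(node(h(a), empty)), h(node(h(a), empty)))), u -> node(pair(h(a), false), node(h(node(h(a), empty)), h(node(h(a), empty)))), y -> h(a) }, so u -> node(pair(h(a), false), node(h(node(h(a), empty)), h(node(h(a), empty)))).

node(pair(h(a), false), node(h(node(h(a), empty)), h(node(h(a), empty))))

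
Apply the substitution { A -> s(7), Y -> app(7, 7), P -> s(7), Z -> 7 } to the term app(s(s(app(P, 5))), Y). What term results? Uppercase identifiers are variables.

Replace each occurrence of Y with app(7, 7).
Replace each occurrence of P with s(7).
Result: app(s(s(app(s(7), 5))), app(7, 7)).

app(s(s(app(s(7), 5))), app(7, 7))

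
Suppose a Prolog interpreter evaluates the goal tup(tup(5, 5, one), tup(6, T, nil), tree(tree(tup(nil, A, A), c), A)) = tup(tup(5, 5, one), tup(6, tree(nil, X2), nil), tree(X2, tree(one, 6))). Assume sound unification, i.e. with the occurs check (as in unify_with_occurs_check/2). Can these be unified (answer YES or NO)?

Decompose tup/3: tup(5, 5, one) = tup(5, 5, one),  tup(6, T, nil) = tup(6, tree(nil, X2), nil),  tree(tree(tup(nil, A, A), c), A) = tree(X2, tree(one, 6)).
Delete trivial equation tup(5, 5, one) = tup(5, 5, one).
Decompose tup/3: 6 = 6,  T = tree(nil, X2),  nil = nil.
Delete trivial equation 6 = 6.
Bind T := tree(nil, X2); no other remaining equation mentions T.
Delete trivial equation nil = nil.
Decompose tree/2: tree(tup(nil, A, A), c) = X2,  A = tree(one, 6).
Bind X2 := tree(tup(nil, A, A), c); no other remaining equation mentions X2. Substituting into the earlier binding gives T := tree(nil, tree(tup(nil, A, A), c)).
Bind A := tree(one, 6). Substituting into the earlier bindings gives T := tree(nil, tree(tup(nil, tree(one, 6), tree(one, 6)), c)), X2 := tree(tup(nil, tree(one, 6), tree(one, 6)), c).
No equations remain and no clash or occurs-check failure arose, so a unifier exists.

YES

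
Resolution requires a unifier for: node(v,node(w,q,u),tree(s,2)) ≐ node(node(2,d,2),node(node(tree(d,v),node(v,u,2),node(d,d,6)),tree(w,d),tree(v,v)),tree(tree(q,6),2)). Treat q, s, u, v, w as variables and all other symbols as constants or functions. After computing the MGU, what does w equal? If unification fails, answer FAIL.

Decompose node/3: v ≐ node(2,d,2),  node(w,q,u) ≐ node(node(tree(d,v),node(v,u,2),node(d,d,6)),tree(w,d),tree(v,v)),  tree(s,2) ≐ tree(tree(q,6),2).
Bind v := node(2,d,2); substituting into the one remaining equation that mentions v gives: node(w,q,u) ≐ node(node(tree(d,node(2,d,2)),node(node(2,d,2),u,2),node(d,d,6)),tree(w,d),tree(node(2,d,2),node(2,d,2))).
Decompose node/3: w ≐ node(tree(d,node(2,d,2)),node(node(2,d,2),u,2),node(d,d,6)),  q ≐ tree(w,d),  u ≐ tree(node(2,d,2),node(2,d,2)).
Bind w := node(tree(d,node(2,d,2)),node(node(2,d,2),u,2),node(d,d,6)); substituting into the one remaining equation that mentions w gives: q ≐ tree(node(tree(d,node(2,d,2)),node(node(2,d,2),u,2),node(d,d,6)),d).
Bind q := tree(node(tree(d,node(2,d,2)),node(node(2,d,2),u,2),node(d,d,6)),d); substituting into the one remaining equation that mentions q gives: tree(s,2) ≐ tree(tree(tree(node(tree(d,node(2,d,2)),node(node(2,d,2),u,2),node(d,d,6)),d),6),2).
Bind u := tree(node(2,d,2),node(2,d,2)); substituting into the remaining equation gives: tree(s,2) ≐ tree(tree(tree(node(tree(d,node(2,d,2)),node(node(2,d,2),tree(node(2,d,2),node(2,d,2)),2),node(d,d,6)),d),6),2). Substituting into the earlier bindings gives w := node(tree(d,node(2,d,2)),node(node(2,d,2),tree(node(2,d,2),node(2,d,2)),2),node(d,d,6)), q := tree(node(tree(d,node(2,d,2)),node(node(2,d,2),tree(node(2,d,2),node(2,d,2)),2),node(d,d,6)),d).
Decompose tree/2: s ≐ tree(tree(node(tree(d,node(2,d,2)),node(node(2,d,2),tree(node(2,d,2),node(2,d,2)),2),node(d,d,6)),d),6),  2 ≐ 2.
Bind s := tree(tree(node(tree(d,node(2,d,2)),node(node(2,d,2),tree(node(2,d,2),node(2,d,2)),2),node(d,d,6)),d),6); no other remaining equation mentions s.
Delete trivial equation 2 ≐ 2.
MGU = { v ↦ node(2,d,2), w ↦ node(tree(d,node(2,d,2)),node(node(2,d,2),tree(node(2,d,2),node(2,d,2)),2),node(d,d,6)), q ↦ tree(node(tree(d,node(2,d,2)),node(node(2,d,2),tree(node(2,d,2),node(2,d,2)),2),node(d,d,6)),d), u ↦ tree(node(2,d,2),node(2,d,2)), s ↦ tree(tree(node(tree(d,node(2,d,2)),node(node(2,d,2),tree(node(2,d,2),node(2,d,2)),2),node(d,d,6)),d),6) }, so w ↦ node(tree(d,node(2,d,2)),node(node(2,d,2),tree(node(2,d,2),node(2,d,2)),2),node(d,d,6)).

node(tree(d,node(2,d,2)),node(node(2,d,2),tree(node(2,d,2),node(2,d,2)),2),node(d,d,6))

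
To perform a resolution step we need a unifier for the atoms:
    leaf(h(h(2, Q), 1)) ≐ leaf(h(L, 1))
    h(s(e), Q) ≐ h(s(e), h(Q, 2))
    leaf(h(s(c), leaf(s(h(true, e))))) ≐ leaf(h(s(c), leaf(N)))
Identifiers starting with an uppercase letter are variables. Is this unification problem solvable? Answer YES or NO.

NO

Decompose leaf/1: h(h(2, Q), 1) ≐ h(L, 1).
Decompose h/2: h(2, Q) ≐ L,  1 ≐ 1.
Bind L := h(2, Q); no other remaining equation mentions L.
Delete trivial equation 1 ≐ 1.
Decompose h/2: s(e) ≐ s(e),  Q ≐ h(Q, 2).
Delete trivial equation s(e) ≐ s(e).
Occurs check fails: Q occurs in h(Q, 2); the equation Q ≐ h(Q, 2) has no finite solution.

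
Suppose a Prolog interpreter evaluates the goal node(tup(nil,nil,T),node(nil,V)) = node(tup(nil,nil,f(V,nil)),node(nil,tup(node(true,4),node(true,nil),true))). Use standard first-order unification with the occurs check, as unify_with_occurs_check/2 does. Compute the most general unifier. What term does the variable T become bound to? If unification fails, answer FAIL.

f(tup(node(true,4),node(true,nil),true),nil)

Decompose node/2: tup(nil,nil,T) = tup(nil,nil,f(V,nil)),  node(nil,V) = node(nil,tup(node(true,4),node(true,nil),true)).
Decompose tup/3: nil = nil,  nil = nil,  T = f(V,nil).
Delete trivial equation nil = nil.
Delete trivial equation nil = nil.
Bind T := f(V,nil); no other remaining equation mentions T.
Decompose node/2: nil = nil,  V = tup(node(true,4),node(true,nil),true).
Delete trivial equation nil = nil.
Bind V := tup(node(true,4),node(true,nil),true). Substituting into the earlier binding gives T := f(tup(node(true,4),node(true,nil),true),nil).
MGU = { T -> f(tup(node(true,4),node(true,nil),true),nil), V -> tup(node(true,4),node(true,nil),true) }, so T -> f(tup(node(true,4),node(true,nil),true),nil).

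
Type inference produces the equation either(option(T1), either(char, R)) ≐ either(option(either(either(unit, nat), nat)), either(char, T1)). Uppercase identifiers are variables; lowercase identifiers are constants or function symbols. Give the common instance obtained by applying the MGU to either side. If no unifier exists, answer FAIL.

Decompose either/2: option(T1) ≐ option(either(either(unit, nat), nat)),  either(char, R) ≐ either(char, T1).
Decompose option/1: T1 ≐ either(either(unit, nat), nat).
Bind T1 := either(either(unit, nat), nat); substituting into the remaining equation gives: either(char, R) ≐ either(char, either(either(unit, nat), nat)).
Decompose either/2: char ≐ char,  R ≐ either(either(unit, nat), nat).
Delete trivial equation char ≐ char.
Bind R := either(either(unit, nat), nat).
Applying the MGU to either side gives either(option(either(either(unit, nat), nat)), either(char, either(either(unit, nat), nat))).

either(option(either(either(unit, nat), nat)), either(char, either(either(unit, nat), nat)))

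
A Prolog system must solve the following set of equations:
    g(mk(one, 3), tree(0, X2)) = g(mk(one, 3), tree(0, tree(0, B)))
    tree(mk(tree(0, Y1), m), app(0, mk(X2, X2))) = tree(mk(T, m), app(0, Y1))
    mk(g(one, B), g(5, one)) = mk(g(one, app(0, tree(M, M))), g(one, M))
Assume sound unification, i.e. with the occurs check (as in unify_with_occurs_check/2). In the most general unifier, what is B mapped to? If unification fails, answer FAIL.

Decompose g/2: mk(one, 3) = mk(one, 3),  tree(0, X2) = tree(0, tree(0, B)).
Delete trivial equation mk(one, 3) = mk(one, 3).
Decompose tree/2: 0 = 0,  X2 = tree(0, B).
Delete trivial equation 0 = 0.
Bind X2 := tree(0, B); substituting into the one remaining equation that mentions X2 gives: tree(mk(tree(0, Y1), m), app(0, mk(tree(0, B), tree(0, B)))) = tree(mk(T, m), app(0, Y1)).
Decompose tree/2: mk(tree(0, Y1), m) = mk(T, m),  app(0, mk(tree(0, B), tree(0, B))) = app(0, Y1).
Decompose mk/2: tree(0, Y1) = T,  m = m.
Bind T := tree(0, Y1); no other remaining equation mentions T.
Delete trivial equation m = m.
Decompose app/2: 0 = 0,  mk(tree(0, B), tree(0, B)) = Y1.
Delete trivial equation 0 = 0.
Bind Y1 := mk(tree(0, B), tree(0, B)); no other remaining equation mentions Y1. Substituting into the earlier binding gives T := tree(0, mk(tree(0, B), tree(0, B))).
Decompose mk/2: g(one, B) = g(one, app(0, tree(M, M))),  g(5, one) = g(one, M).
Decompose g/2: one = one,  B = app(0, tree(M, M)).
Delete trivial equation one = one.
Bind B := app(0, tree(M, M)); no other remaining equation mentions B. Substituting into the earlier bindings gives X2 := tree(0, app(0, tree(M, M))), T := tree(0, mk(tree(0, app(0, tree(M, M))), tree(0, app(0, tree(M, M))))), Y1 := mk(tree(0, app(0, tree(M, M))), tree(0, app(0, tree(M, M)))).
Decompose g/2: 5 = one,  one = M.
Clash: constants 5 and one differ; no unifier exists.

FAIL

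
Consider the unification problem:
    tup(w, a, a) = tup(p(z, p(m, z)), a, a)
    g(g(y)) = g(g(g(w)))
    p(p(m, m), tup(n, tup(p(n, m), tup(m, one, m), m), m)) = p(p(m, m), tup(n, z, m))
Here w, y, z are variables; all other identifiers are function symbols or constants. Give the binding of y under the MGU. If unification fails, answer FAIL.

g(p(tup(p(n, m), tup(m, one, m), m), p(m, tup(p(n, m), tup(m, one, m), m))))

Decompose tup/3: w = p(z, p(m, z)),  a = a,  a = a.
Bind w := p(z, p(m, z)); substituting into the one remaining equation that mentions w gives: g(g(y)) = g(g(g(p(z, p(m, z))))).
Delete trivial equation a = a.
Delete trivial equation a = a.
Decompose g/1: g(y) = g(g(p(z, p(m, z)))).
Decompose g/1: y = g(p(z, p(m, z))).
Bind y := g(p(z, p(m, z))); no other remaining equation mentions y.
Decompose p/2: p(m, m) = p(m, m),  tup(n, tup(p(n, m), tup(m, one, m), m), m) = tup(n, z, m).
Delete trivial equation p(m, m) = p(m, m).
Decompose tup/3: n = n,  tup(p(n, m), tup(m, one, m), m) = z,  m = m.
Delete trivial equation n = n.
Bind z := tup(p(n, m), tup(m, one, m), m); no other remaining equation mentions z. Substituting into the earlier bindings gives w := p(tup(p(n, m), tup(m, one, m), m), p(m, tup(p(n, m), tup(m, one, m), m))), y := g(p(tup(p(n, m), tup(m, one, m), m), p(m, tup(p(n, m), tup(m, one, m), m)))).
Delete trivial equation m = m.
MGU = { w ↦ p(tup(p(n, m), tup(m, one, m), m), p(m, tup(p(n, m), tup(m, one, m), m))), y ↦ g(p(tup(p(n, m), tup(m, one, m), m), p(m, tup(p(n, m), tup(m, one, m), m)))), z ↦ tup(p(n, m), tup(m, one, m), m) }, so y ↦ g(p(tup(p(n, m), tup(m, one, m), m), p(m, tup(p(n, m), tup(m, one, m), m)))).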